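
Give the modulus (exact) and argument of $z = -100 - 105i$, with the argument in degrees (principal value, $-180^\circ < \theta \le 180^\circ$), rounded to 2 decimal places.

|z| = sqrt((-100)^2 + (-105)^2) = 145
arg(z) = arctan(b/a) = arctan(-105/-100) (quadrant-adjusted) = -133.60°


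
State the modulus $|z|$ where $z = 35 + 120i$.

|z| = sqrt(a^2 + b^2) = sqrt(35^2 + 120^2) = sqrt(15625) = 125


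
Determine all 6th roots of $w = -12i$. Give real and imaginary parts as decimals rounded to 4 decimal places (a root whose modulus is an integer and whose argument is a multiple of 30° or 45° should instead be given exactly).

|w| = 12, arg(w) = 270°
Root modulus = 12^(1/6) ≈ 1.513086
Root arguments: θ_k = (270° + 360°k)/6 for k = 0, 1, ..., 5
Compute each root as (root modulus)(cos θ_k + i sin θ_k) using full-precision intermediates, then round to 4 decimal places.
Roots: 1.0699 + 1.0699i, -0.3916 + 1.4615i, -1.4615 + 0.3916i, -1.0699 - 1.0699i, 0.3916 - 1.4615i, 1.4615 - 0.3916i


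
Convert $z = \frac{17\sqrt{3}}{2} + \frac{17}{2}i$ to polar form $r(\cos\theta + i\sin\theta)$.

r = |z| = sqrt(a^2 + b^2) = sqrt((17*sqrt(3)/2)^2 + (17/2)^2) = sqrt(867/4 + 289/4) = sqrt(289) = 17
θ = arctan(b/a) = arctan(8.5/14.7224) (quadrant-adjusted) = 30°
z = 17(cos 30° + i sin 30°)


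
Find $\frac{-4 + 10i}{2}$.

Divisor is real, so divide each part by 2:
= -2 + 5i


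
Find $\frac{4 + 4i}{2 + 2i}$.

Multiply numerator and denominator by conjugate (2 - 2i):
= (4 + 4i)(2 - 2i) / (2^2 + 2^2)
= (16) / 8
= 2


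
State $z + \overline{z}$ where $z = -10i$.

z + conjugate(z) = (a + bi) + (a - bi) = 2a
= 2 * 0 = 0


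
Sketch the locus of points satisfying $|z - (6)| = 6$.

|z - z0| = r describes a circle centered at z0 with radius r
Here z0 = 6 and r = 6
Locus: Circle centered at (6, 0) with radius 6


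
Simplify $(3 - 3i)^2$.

(a + bi)^2 = a^2 - b^2 + 2abi
= 3^2 - (-3)^2 + 2*3*(-3)i
= -18i


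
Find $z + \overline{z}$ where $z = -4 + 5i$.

z + conjugate(z) = (a + bi) + (a - bi) = 2a
= 2 * (-4) = -8


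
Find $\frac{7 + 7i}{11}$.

Divisor is real, so divide each part by 11:
= 7/11 + (7/11)i


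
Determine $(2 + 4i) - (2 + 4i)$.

(2 - 2) + (4 - 4)i = 0


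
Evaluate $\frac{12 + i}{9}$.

Divisor is real, so divide each part by 9:
= 4/3 + (1/9)i


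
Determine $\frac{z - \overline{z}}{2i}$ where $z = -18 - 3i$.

z - conjugate(z) = 2bi
(z - conjugate(z))/(2i) = 2bi/(2i) = b = -3


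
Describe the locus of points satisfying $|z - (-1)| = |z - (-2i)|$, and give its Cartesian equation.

|z - z1| = |z - z2| means z is equidistant from z1 and z2,
i.e. the perpendicular bisector of the segment from (-1, 0) to (0, -2) (midpoint (-1/2, -1)).
With z = x + yi, square both sides:
(x - (-1))^2 + (y - 0)^2 = (x - 0)^2 + (y - (-2))^2
The x^2 and y^2 terms cancel: 2x + (-4)y = 4 - 1 = 3
Simplify: 2x - 4y = 3
Locus: Perpendicular bisector of the segment from (-1, 0) to (0, -2): the line 2x - 4y = 3


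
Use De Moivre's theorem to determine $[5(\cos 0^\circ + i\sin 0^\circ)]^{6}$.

By De Moivre: z^n = r^n(cos(nθ) + i sin(nθ))
= 5^6(cos(6*0°) + i sin(6*0°))
= 15625(cos 0° + i sin 0°)
= 15625


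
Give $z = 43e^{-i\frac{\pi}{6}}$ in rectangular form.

a = r cos θ = 43 * sqrt(3)/2 = 43*sqrt(3)/2
b = r sin θ = 43 * -1/2 = -43/2
z = 43*sqrt(3)/2 - (43/2)i


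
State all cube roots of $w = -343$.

|w| = 343, arg(w) = 180°
Root modulus = 343^(1/3) = 7
Root arguments: θ_k = (180° + 360°k)/3 for k = 0, 1, ..., 2
Roots: 7/2 + (7*sqrt(3)/2)i, -7, 7/2 - (7*sqrt(3)/2)i


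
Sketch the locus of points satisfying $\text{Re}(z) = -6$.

Re(z) = x where z = x + yi; the equation x = -6 is satisfied by all points with that x-coordinate
Locus: Vertical line x = -6


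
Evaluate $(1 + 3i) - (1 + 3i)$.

(1 - 1) + (3 - 3)i = 0


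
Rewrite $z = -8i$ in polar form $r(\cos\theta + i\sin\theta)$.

r = |z| = sqrt(a^2 + b^2) = sqrt((0)^2 + (-8)^2) = sqrt(0 + 64) = sqrt(64) = 8
a = 0 and b < 0, so z lies on the negative imaginary axis: θ = 270°
z = 8(cos 270° + i sin 270°)


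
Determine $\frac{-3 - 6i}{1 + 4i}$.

Multiply numerator and denominator by conjugate (1 - 4i):
= (-3 - 6i)(1 - 4i) / (1^2 + 4^2)
= (-27 + 6i) / 17
= -27/17 + (6/17)i


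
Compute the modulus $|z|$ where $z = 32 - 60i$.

|z| = sqrt(a^2 + b^2) = sqrt(32^2 + (-60)^2) = sqrt(4624) = 68


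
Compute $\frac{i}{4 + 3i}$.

Multiply numerator and denominator by conjugate (4 - 3i):
= (i)(4 - 3i) / (4^2 + 3^2)
= (3 + 4i) / 25
= 3/25 + (4/25)i


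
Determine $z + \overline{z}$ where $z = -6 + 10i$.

z + conjugate(z) = (a + bi) + (a - bi) = 2a
= 2 * (-6) = -12


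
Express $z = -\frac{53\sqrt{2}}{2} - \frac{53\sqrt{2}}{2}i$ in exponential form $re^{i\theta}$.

r = |z| = sqrt((-53*sqrt(2)/2)^2 + (-53*sqrt(2)/2)^2) = sqrt(2809/2 + 2809/2) = sqrt(2809) = 53
θ = arctan(b/a) = arctan(-37.4767/-37.4767) (quadrant-adjusted) = 225° = 5π/4
z = 53e^(i*5π/4)


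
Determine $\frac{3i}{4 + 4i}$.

Multiply numerator and denominator by conjugate (4 - 4i):
= (3i)(4 - 4i) / (4^2 + 4^2)
= (12 + 12i) / 32
Divide through by 4: (3 + 3i) / 8
= 3/8 + (3/8)i


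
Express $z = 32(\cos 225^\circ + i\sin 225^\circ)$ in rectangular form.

a = r cos θ = 32 * -sqrt(2)/2 = -16*sqrt(2)
b = r sin θ = 32 * -sqrt(2)/2 = -16*sqrt(2)
z = -16*sqrt(2) - 16*sqrt(2)i


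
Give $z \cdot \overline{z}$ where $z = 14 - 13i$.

z * conjugate(z) = |z|^2 = a^2 + b^2
= 14^2 + (-13)^2 = 365


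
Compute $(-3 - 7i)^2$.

(a + bi)^2 = a^2 - b^2 + 2abi
= (-3)^2 - (-7)^2 + 2*(-3)*(-7)i
= -40 + 42i


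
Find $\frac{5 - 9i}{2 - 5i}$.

Multiply numerator and denominator by conjugate (2 + 5i):
= (5 - 9i)(2 + 5i) / (2^2 + (-5)^2)
= (55 + 7i) / 29
= 55/29 + (7/29)i


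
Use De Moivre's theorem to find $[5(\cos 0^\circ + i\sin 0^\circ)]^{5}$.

By De Moivre: z^n = r^n(cos(nθ) + i sin(nθ))
= 5^5(cos(5*0°) + i sin(5*0°))
= 3125(cos 0° + i sin 0°)
= 3125


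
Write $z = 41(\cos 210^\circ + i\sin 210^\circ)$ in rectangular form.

a = r cos θ = 41 * -sqrt(3)/2 = -41*sqrt(3)/2
b = r sin θ = 41 * -1/2 = -41/2
z = -41*sqrt(3)/2 - (41/2)i


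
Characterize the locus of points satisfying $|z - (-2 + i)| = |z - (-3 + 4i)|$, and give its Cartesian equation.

|z - z1| = |z - z2| means z is equidistant from z1 and z2,
i.e. the perpendicular bisector of the segment from (-2, 1) to (-3, 4) (midpoint (-5/2, 5/2)).
With z = x + yi, square both sides:
(x - (-2))^2 + (y - 1)^2 = (x - (-3))^2 + (y - 4)^2
The x^2 and y^2 terms cancel: -2x + 6y = 25 - 5 = 20
Simplify: x - 3y = -10
Locus: Perpendicular bisector of the segment from (-2, 1) to (-3, 4): the line x - 3y = -10


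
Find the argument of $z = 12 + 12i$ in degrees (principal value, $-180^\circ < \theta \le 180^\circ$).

θ = arctan(b/a) = arctan(12/12) (quadrant-adjusted) = 45°


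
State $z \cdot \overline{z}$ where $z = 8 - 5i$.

z * conjugate(z) = |z|^2 = a^2 + b^2
= 8^2 + (-5)^2 = 89


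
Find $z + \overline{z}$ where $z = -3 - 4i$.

z + conjugate(z) = (a + bi) + (a - bi) = 2a
= 2 * (-3) = -6


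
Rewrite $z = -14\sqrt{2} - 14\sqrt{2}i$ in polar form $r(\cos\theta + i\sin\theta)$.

r = |z| = sqrt(a^2 + b^2) = sqrt((-14*sqrt(2))^2 + (-14*sqrt(2))^2) = sqrt(392 + 392) = sqrt(784) = 28
θ = arctan(b/a) = arctan(-19.799/-19.799) (quadrant-adjusted) = 225°
z = 28(cos 225° + i sin 225°)


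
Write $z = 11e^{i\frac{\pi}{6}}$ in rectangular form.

a = r cos θ = 11 * sqrt(3)/2 = 11*sqrt(3)/2
b = r sin θ = 11 * 1/2 = 11/2
z = 11*sqrt(3)/2 + (11/2)i


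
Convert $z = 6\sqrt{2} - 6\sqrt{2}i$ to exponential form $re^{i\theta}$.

r = |z| = sqrt((6*sqrt(2))^2 + (-6*sqrt(2))^2) = sqrt(72 + 72) = sqrt(144) = 12
θ = arctan(b/a) = arctan(-8.4853/8.4853) (quadrant-adjusted) = -45° = -π/4
z = 12e^(-i*π/4)


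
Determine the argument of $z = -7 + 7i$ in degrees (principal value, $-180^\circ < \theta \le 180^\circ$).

θ = arctan(b/a) = arctan(7/-7) (quadrant-adjusted) = 135°


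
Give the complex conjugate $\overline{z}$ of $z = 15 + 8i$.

If z = a + bi, then conjugate(z) = a - bi
conjugate(15 + 8i) = 15 - 8i


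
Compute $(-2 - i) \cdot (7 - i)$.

(a1*a2 - b1*b2) + (a1*b2 + b1*a2)i
= (-14 - 1) + (2 + (-7))i
= -15 - 5i


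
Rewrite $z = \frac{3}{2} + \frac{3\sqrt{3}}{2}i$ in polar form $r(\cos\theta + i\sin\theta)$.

r = |z| = sqrt(a^2 + b^2) = sqrt((3/2)^2 + (3*sqrt(3)/2)^2) = sqrt(9/4 + 27/4) = sqrt(9) = 3
θ = arctan(b/a) = arctan(2.5981/1.5) (quadrant-adjusted) = 60°
z = 3(cos 60° + i sin 60°)


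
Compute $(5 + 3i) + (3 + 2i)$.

(5 + 3) + (3 + 2)i = 8 + 5i


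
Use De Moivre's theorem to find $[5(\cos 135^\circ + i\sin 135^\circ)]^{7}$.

By De Moivre: z^n = r^n(cos(nθ) + i sin(nθ))
= 5^7(cos(7*135°) + i sin(7*135°))
= 78125(cos 225° + i sin 225°)
= -78125*sqrt(2)/2 - (78125*sqrt(2)/2)i


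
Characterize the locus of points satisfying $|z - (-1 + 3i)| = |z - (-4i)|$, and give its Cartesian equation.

|z - z1| = |z - z2| means z is equidistant from z1 and z2,
i.e. the perpendicular bisector of the segment from (-1, 3) to (0, -4) (midpoint (-1/2, -1/2)).
With z = x + yi, square both sides:
(x - (-1))^2 + (y - 3)^2 = (x - 0)^2 + (y - (-4))^2
The x^2 and y^2 terms cancel: 2x + (-14)y = 16 - 10 = 6
Simplify: x - 7y = 3
Locus: Perpendicular bisector of the segment from (-1, 3) to (0, -4): the line x - 7y = 3


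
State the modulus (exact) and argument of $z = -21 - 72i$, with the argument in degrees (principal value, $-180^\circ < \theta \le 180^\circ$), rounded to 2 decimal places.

|z| = sqrt((-21)^2 + (-72)^2) = 75
arg(z) = arctan(b/a) = arctan(-72/-21) (quadrant-adjusted) = -106.26°


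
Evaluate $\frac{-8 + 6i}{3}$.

Divisor is real, so divide each part by 3:
= -8/3 + 2i


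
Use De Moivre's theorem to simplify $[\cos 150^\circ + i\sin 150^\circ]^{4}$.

By De Moivre: z^n = r^n(cos(nθ) + i sin(nθ))
= 1^4(cos(4*150°) + i sin(4*150°))
= 1(cos 240° + i sin 240°)
= -1/2 - (sqrt(3)/2)i


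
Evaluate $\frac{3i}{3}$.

Divisor is real, so divide each part by 3:
= i


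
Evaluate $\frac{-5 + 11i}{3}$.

Divisor is real, so divide each part by 3:
= -5/3 + (11/3)i


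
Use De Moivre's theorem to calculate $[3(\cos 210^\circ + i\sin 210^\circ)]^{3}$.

By De Moivre: z^n = r^n(cos(nθ) + i sin(nθ))
= 3^3(cos(3*210°) + i sin(3*210°))
= 27(cos 270° + i sin 270°)
= -27i


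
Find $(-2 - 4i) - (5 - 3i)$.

(-2 - 5) + (-4 - (-3))i = -7 - i


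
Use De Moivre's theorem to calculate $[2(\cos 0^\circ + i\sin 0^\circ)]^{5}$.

By De Moivre: z^n = r^n(cos(nθ) + i sin(nθ))
= 2^5(cos(5*0°) + i sin(5*0°))
= 32(cos 0° + i sin 0°)
= 32


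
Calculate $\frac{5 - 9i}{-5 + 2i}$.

Multiply numerator and denominator by conjugate (-5 - 2i):
= (5 - 9i)(-5 - 2i) / ((-5)^2 + 2^2)
= (-43 + 35i) / 29
= -43/29 + (35/29)i


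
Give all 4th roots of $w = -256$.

|w| = 256, arg(w) = 180°
Root modulus = 256^(1/4) = 4
Root arguments: θ_k = (180° + 360°k)/4 for k = 0, 1, ..., 3
Roots: 2*sqrt(2) + 2*sqrt(2)i, -2*sqrt(2) + 2*sqrt(2)i, -2*sqrt(2) - 2*sqrt(2)i, 2*sqrt(2) - 2*sqrt(2)i


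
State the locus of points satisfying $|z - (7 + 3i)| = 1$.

|z - z0| = r describes a circle centered at z0 with radius r
Here z0 = 7 + 3i and r = 1
Locus: Circle centered at (7, 3) with radius 1


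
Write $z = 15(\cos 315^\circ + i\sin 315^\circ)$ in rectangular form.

a = r cos θ = 15 * sqrt(2)/2 = 15*sqrt(2)/2
b = r sin θ = 15 * -sqrt(2)/2 = -15*sqrt(2)/2
z = 15*sqrt(2)/2 - (15*sqrt(2)/2)i


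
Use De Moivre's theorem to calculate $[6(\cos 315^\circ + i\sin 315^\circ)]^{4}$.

By De Moivre: z^n = r^n(cos(nθ) + i sin(nθ))
= 6^4(cos(4*315°) + i sin(4*315°))
= 1296(cos 180° + i sin 180°)
= -1296


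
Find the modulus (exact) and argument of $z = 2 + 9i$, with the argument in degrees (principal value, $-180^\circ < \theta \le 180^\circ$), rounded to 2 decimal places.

|z| = sqrt(2^2 + 9^2) = sqrt(85)
arg(z) = arctan(b/a) = arctan(9/2) (quadrant-adjusted) = 77.47°


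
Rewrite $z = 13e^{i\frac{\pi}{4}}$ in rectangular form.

a = r cos θ = 13 * sqrt(2)/2 = 13*sqrt(2)/2
b = r sin θ = 13 * sqrt(2)/2 = 13*sqrt(2)/2
z = 13*sqrt(2)/2 + (13*sqrt(2)/2)i


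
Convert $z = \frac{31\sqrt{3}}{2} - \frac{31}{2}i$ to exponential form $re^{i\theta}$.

r = |z| = sqrt((31*sqrt(3)/2)^2 + (-31/2)^2) = sqrt(2883/4 + 961/4) = sqrt(961) = 31
θ = arctan(b/a) = arctan(-15.5/26.8468) (quadrant-adjusted) = -30° = -π/6
z = 31e^(-i*π/6)


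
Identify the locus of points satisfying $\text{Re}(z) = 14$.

Re(z) = x where z = x + yi; the equation x = 14 is satisfied by all points with that x-coordinate
Locus: Vertical line x = 14


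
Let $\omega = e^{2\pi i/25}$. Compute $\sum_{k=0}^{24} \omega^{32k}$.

Let ζ = ω^32 = e^(2πi·32/25). Since 25 ∤ 32, ζ ≠ 1.
Sum = Σ_{k=0}^{24} ζ^k = (ζ^25 - 1)/(ζ - 1) = (ω^{32·25} - 1)/(ζ - 1) = (1 - 1)/(ζ - 1) = 0


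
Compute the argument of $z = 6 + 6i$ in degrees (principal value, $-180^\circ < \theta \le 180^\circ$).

θ = arctan(b/a) = arctan(6/6) (quadrant-adjusted) = 45°


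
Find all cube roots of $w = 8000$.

|w| = 8000, arg(w) = 0°
Root modulus = 8000^(1/3) = 20
Root arguments: θ_k = (0° + 360°k)/3 for k = 0, 1, ..., 2
Roots: 20, -10 + 10*sqrt(3)i, -10 - 10*sqrt(3)i


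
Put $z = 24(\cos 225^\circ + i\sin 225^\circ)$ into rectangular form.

a = r cos θ = 24 * -sqrt(2)/2 = -12*sqrt(2)
b = r sin θ = 24 * -sqrt(2)/2 = -12*sqrt(2)
z = -12*sqrt(2) - 12*sqrt(2)i


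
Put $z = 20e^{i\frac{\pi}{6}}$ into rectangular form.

a = r cos θ = 20 * sqrt(3)/2 = 10*sqrt(3)
b = r sin θ = 20 * 1/2 = 10
z = 10*sqrt(3) + 10i


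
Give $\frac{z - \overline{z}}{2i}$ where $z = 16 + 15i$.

z - conjugate(z) = 2bi
(z - conjugate(z))/(2i) = 2bi/(2i) = b = 15


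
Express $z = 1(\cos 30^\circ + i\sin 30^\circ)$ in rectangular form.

a = r cos θ = 1 * sqrt(3)/2 = sqrt(3)/2
b = r sin θ = 1 * 1/2 = 1/2
z = sqrt(3)/2 + (1/2)i


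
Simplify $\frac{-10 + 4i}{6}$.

Divisor is real, so divide each part by 6:
= -5/3 + (2/3)i


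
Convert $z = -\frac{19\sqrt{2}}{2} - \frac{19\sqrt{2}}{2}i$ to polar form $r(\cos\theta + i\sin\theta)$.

r = |z| = sqrt(a^2 + b^2) = sqrt((-19*sqrt(2)/2)^2 + (-19*sqrt(2)/2)^2) = sqrt(361/2 + 361/2) = sqrt(361) = 19
θ = arctan(b/a) = arctan(-13.435/-13.435) (quadrant-adjusted) = 225°
z = 19(cos 225° + i sin 225°)


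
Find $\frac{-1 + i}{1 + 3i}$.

Multiply numerator and denominator by conjugate (1 - 3i):
= (-1 + i)(1 - 3i) / (1^2 + 3^2)
= (2 + 4i) / 10
Divide through by 2: (1 + 2i) / 5
= 1/5 + (2/5)i


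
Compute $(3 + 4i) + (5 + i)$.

(3 + 5) + (4 + 1)i = 8 + 5i


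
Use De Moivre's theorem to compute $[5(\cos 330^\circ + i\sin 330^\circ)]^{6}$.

By De Moivre: z^n = r^n(cos(nθ) + i sin(nθ))
= 5^6(cos(6*330°) + i sin(6*330°))
= 15625(cos 180° + i sin 180°)
= -15625


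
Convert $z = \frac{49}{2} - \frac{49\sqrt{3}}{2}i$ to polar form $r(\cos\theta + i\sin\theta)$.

r = |z| = sqrt(a^2 + b^2) = sqrt((49/2)^2 + (-49*sqrt(3)/2)^2) = sqrt(2401/4 + 7203/4) = sqrt(2401) = 49
θ = arctan(b/a) = arctan(-42.4352/24.5) (quadrant-adjusted) = 300°
z = 49(cos 300° + i sin 300°)


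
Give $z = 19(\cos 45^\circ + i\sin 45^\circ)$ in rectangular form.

a = r cos θ = 19 * sqrt(2)/2 = 19*sqrt(2)/2
b = r sin θ = 19 * sqrt(2)/2 = 19*sqrt(2)/2
z = 19*sqrt(2)/2 + (19*sqrt(2)/2)i


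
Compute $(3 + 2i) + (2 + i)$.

(3 + 2) + (2 + 1)i = 5 + 3i


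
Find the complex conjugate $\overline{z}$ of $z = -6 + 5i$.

If z = a + bi, then conjugate(z) = a - bi
conjugate(-6 + 5i) = -6 - 5i


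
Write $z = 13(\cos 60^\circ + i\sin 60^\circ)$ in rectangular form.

a = r cos θ = 13 * 1/2 = 13/2
b = r sin θ = 13 * sqrt(3)/2 = 13*sqrt(3)/2
z = 13/2 + (13*sqrt(3)/2)i


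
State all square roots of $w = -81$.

|w| = 81, arg(w) = 180°
Root modulus = 81^(1/2) = 9
Root arguments: θ_k = (180° + 360°k)/2 for k = 0, 1, ..., 1
Roots: 9i, -9i


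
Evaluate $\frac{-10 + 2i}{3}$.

Divisor is real, so divide each part by 3:
= -10/3 + (2/3)i


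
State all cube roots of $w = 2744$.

|w| = 2744, arg(w) = 0°
Root modulus = 2744^(1/3) = 14
Root arguments: θ_k = (0° + 360°k)/3 for k = 0, 1, ..., 2
Roots: 14, -7 + 7*sqrt(3)i, -7 - 7*sqrt(3)i


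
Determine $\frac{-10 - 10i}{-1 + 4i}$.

Multiply numerator and denominator by conjugate (-1 - 4i):
= (-10 - 10i)(-1 - 4i) / ((-1)^2 + 4^2)
= (-30 + 50i) / 17
= -30/17 + (50/17)i


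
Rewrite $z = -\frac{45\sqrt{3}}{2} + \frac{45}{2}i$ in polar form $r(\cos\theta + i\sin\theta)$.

r = |z| = sqrt(a^2 + b^2) = sqrt((-45*sqrt(3)/2)^2 + (45/2)^2) = sqrt(6075/4 + 2025/4) = sqrt(2025) = 45
θ = arctan(b/a) = arctan(22.5/-38.9711) (quadrant-adjusted) = 150°
z = 45(cos 150° + i sin 150°)


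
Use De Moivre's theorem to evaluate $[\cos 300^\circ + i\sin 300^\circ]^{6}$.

By De Moivre: z^n = r^n(cos(nθ) + i sin(nθ))
= 1^6(cos(6*300°) + i sin(6*300°))
= 1(cos 0° + i sin 0°)
= 1


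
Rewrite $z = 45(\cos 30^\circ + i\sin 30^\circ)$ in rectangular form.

a = r cos θ = 45 * sqrt(3)/2 = 45*sqrt(3)/2
b = r sin θ = 45 * 1/2 = 45/2
z = 45*sqrt(3)/2 + (45/2)i


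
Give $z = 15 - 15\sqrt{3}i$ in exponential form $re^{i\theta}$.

r = |z| = sqrt((15)^2 + (-15*sqrt(3))^2) = sqrt(225 + 675) = sqrt(900) = 30
θ = arctan(b/a) = arctan(-25.9808/15) (quadrant-adjusted) = -60° = -π/3
z = 30e^(-i*π/3)


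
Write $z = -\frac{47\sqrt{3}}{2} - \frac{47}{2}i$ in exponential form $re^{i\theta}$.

r = |z| = sqrt((-47*sqrt(3)/2)^2 + (-47/2)^2) = sqrt(6627/4 + 2209/4) = sqrt(2209) = 47
θ = arctan(b/a) = arctan(-23.5/-40.7032) (quadrant-adjusted) = 210° = 7π/6
z = 47e^(i*7π/6)


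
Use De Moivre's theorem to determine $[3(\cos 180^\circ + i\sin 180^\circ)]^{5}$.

By De Moivre: z^n = r^n(cos(nθ) + i sin(nθ))
= 3^5(cos(5*180°) + i sin(5*180°))
= 243(cos 180° + i sin 180°)
= -243


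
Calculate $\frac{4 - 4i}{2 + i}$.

Multiply numerator and denominator by conjugate (2 - i):
= (4 - 4i)(2 - i) / (2^2 + 1^2)
= (4 - 12i) / 5
= 4/5 - (12/5)i


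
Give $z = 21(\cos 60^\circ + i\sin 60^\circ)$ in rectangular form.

a = r cos θ = 21 * 1/2 = 21/2
b = r sin θ = 21 * sqrt(3)/2 = 21*sqrt(3)/2
z = 21/2 + (21*sqrt(3)/2)i


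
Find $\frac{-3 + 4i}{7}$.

Divisor is real, so divide each part by 7:
= -3/7 + (4/7)i


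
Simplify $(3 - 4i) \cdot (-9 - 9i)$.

(a1*a2 - b1*b2) + (a1*b2 + b1*a2)i
= (-27 - 36) + (-27 + 36)i
= -63 + 9i


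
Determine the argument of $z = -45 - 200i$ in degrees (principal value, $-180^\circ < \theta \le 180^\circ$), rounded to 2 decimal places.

θ = arctan(b/a) = arctan(-200/-45) (quadrant-adjusted) = -102.68°


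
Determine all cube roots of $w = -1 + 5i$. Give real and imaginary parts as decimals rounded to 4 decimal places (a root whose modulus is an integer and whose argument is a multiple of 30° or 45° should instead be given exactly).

|w| = sqrt(26) ≈ 5.099020, arg(w) ≈ 101.309932°
Root modulus = sqrt(26)^(1/3) ≈ 1.721190
Root arguments: θ_k = (arg(w) + 360°k)/3 for k = 0, 1, ..., 2
Compute each root as (root modulus)(cos θ_k + i sin θ_k) using full-precision intermediates, then round to 4 decimal places.
Roots: 1.4308 + 0.9567i, -1.5440 + 0.7607i, 0.1132 - 1.7175i


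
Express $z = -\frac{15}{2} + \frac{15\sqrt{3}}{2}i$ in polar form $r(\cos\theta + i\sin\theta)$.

r = |z| = sqrt(a^2 + b^2) = sqrt((-15/2)^2 + (15*sqrt(3)/2)^2) = sqrt(225/4 + 675/4) = sqrt(225) = 15
θ = arctan(b/a) = arctan(12.9904/-7.5) (quadrant-adjusted) = 120°
z = 15(cos 120° + i sin 120°)


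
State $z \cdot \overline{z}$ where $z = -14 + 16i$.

z * conjugate(z) = |z|^2 = a^2 + b^2
= (-14)^2 + 16^2 = 452


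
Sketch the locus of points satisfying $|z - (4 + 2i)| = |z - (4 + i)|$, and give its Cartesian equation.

|z - z1| = |z - z2| means z is equidistant from z1 and z2,
i.e. the perpendicular bisector of the segment from (4, 2) to (4, 1) (midpoint (4, 3/2)).
With z = x + yi, square both sides:
(x - 4)^2 + (y - 2)^2 = (x - 4)^2 + (y - 1)^2
The x^2 and y^2 terms cancel: 0x + (-2)y = 17 - 20 = -3
Simplify: y = 3/2
Locus: Perpendicular bisector of the segment from (4, 2) to (4, 1): the line y = 3/2


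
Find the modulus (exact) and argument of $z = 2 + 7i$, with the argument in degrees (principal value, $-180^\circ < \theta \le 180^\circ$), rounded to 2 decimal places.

|z| = sqrt(2^2 + 7^2) = sqrt(53)
arg(z) = arctan(b/a) = arctan(7/2) (quadrant-adjusted) = 74.05°


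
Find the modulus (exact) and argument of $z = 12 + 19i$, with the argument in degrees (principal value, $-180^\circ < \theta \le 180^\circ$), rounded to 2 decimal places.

|z| = sqrt(12^2 + 19^2) = sqrt(505)
arg(z) = arctan(b/a) = arctan(19/12) (quadrant-adjusted) = 57.72°


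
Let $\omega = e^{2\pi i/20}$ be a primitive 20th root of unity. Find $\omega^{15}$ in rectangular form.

ω^15 = e^(2πi·15/20) = e^(i·3π/2)
= cos(3π/2) + i sin(3π/2)
= -i


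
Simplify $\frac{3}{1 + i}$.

Multiply numerator and denominator by conjugate (1 - i):
= (3)(1 - i) / (1^2 + 1^2)
= (3 - 3i) / 2
= 3/2 - (3/2)i


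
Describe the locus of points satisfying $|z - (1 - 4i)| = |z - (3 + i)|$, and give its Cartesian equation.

|z - z1| = |z - z2| means z is equidistant from z1 and z2,
i.e. the perpendicular bisector of the segment from (1, -4) to (3, 1) (midpoint (2, -3/2)).
With z = x + yi, square both sides:
(x - 1)^2 + (y - (-4))^2 = (x - 3)^2 + (y - 1)^2
The x^2 and y^2 terms cancel: 4x + 10y = 10 - 17 = -7
Simplify: 4x + 10y = -7
Locus: Perpendicular bisector of the segment from (1, -4) to (3, 1): the line 4x + 10y = -7


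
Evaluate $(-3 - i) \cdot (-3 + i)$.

(a1*a2 - b1*b2) + (a1*b2 + b1*a2)i
= (9 - (-1)) + (-3 + 3)i
= 10


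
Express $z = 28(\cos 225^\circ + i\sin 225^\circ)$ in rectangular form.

a = r cos θ = 28 * -sqrt(2)/2 = -14*sqrt(2)
b = r sin θ = 28 * -sqrt(2)/2 = -14*sqrt(2)
z = -14*sqrt(2) - 14*sqrt(2)i


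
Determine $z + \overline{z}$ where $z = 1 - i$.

z + conjugate(z) = (a + bi) + (a - bi) = 2a
= 2 * 1 = 2


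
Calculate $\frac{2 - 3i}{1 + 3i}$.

Multiply numerator and denominator by conjugate (1 - 3i):
= (2 - 3i)(1 - 3i) / (1^2 + 3^2)
= (-7 - 9i) / 10
= -7/10 - (9/10)i


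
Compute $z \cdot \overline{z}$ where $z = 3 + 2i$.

z * conjugate(z) = |z|^2 = a^2 + b^2
= 3^2 + 2^2 = 13


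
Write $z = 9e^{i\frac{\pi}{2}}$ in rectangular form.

a = r cos θ = 9 * 0 = 0
b = r sin θ = 9 * 1 = 9
z = 9i


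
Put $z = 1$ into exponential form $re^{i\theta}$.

r = |z| = sqrt((1)^2 + (0)^2) = sqrt(1 + 0) = sqrt(1) = 1
b = 0 and a > 0, so z lies on the positive real axis: θ = 0
z = 1e^(i*0) = 1


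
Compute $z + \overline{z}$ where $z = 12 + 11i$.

z + conjugate(z) = (a + bi) + (a - bi) = 2a
= 2 * 12 = 24


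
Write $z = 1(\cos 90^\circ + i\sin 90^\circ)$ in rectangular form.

a = r cos θ = 1 * 0 = 0
b = r sin θ = 1 * 1 = 1
z = i


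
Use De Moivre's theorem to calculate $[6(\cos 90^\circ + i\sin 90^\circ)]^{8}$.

By De Moivre: z^n = r^n(cos(nθ) + i sin(nθ))
= 6^8(cos(8*90°) + i sin(8*90°))
= 1679616(cos 0° + i sin 0°)
= 1679616


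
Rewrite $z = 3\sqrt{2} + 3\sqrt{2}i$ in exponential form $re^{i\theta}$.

r = |z| = sqrt((3*sqrt(2))^2 + (3*sqrt(2))^2) = sqrt(18 + 18) = sqrt(36) = 6
θ = arctan(b/a) = arctan(4.2426/4.2426) (quadrant-adjusted) = 45° = π/4
z = 6e^(i*π/4)


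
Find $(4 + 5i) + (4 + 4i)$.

(4 + 4) + (5 + 4)i = 8 + 9i


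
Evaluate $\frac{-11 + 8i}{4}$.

Divisor is real, so divide each part by 4:
= -11/4 + 2i


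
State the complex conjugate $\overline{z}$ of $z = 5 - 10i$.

If z = a + bi, then conjugate(z) = a - bi
conjugate(5 - 10i) = 5 + 10i


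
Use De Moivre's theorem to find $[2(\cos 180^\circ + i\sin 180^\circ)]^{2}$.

By De Moivre: z^n = r^n(cos(nθ) + i sin(nθ))
= 2^2(cos(2*180°) + i sin(2*180°))
= 4(cos 0° + i sin 0°)
= 4


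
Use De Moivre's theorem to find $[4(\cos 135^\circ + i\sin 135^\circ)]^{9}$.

By De Moivre: z^n = r^n(cos(nθ) + i sin(nθ))
= 4^9(cos(9*135°) + i sin(9*135°))
= 262144(cos 135° + i sin 135°)
= -131072*sqrt(2) + 131072*sqrt(2)i


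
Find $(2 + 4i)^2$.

(a + bi)^2 = a^2 - b^2 + 2abi
= 2^2 - 4^2 + 2*2*4i
= -12 + 16i


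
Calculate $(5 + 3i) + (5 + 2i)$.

(5 + 5) + (3 + 2)i = 10 + 5i


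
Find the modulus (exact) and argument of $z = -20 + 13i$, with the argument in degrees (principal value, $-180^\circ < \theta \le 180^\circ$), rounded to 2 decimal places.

|z| = sqrt((-20)^2 + 13^2) = sqrt(569)
arg(z) = arctan(b/a) = arctan(13/-20) (quadrant-adjusted) = 146.98°


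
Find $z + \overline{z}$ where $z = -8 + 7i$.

z + conjugate(z) = (a + bi) + (a - bi) = 2a
= 2 * (-8) = -16


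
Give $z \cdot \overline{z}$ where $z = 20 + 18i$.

z * conjugate(z) = |z|^2 = a^2 + b^2
= 20^2 + 18^2 = 724


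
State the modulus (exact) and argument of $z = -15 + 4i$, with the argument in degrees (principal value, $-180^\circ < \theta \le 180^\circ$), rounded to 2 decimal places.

|z| = sqrt((-15)^2 + 4^2) = sqrt(241)
arg(z) = arctan(b/a) = arctan(4/-15) (quadrant-adjusted) = 165.07°


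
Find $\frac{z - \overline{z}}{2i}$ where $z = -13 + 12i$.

z - conjugate(z) = 2bi
(z - conjugate(z))/(2i) = 2bi/(2i) = b = 12


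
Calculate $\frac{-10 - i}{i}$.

Multiply numerator and denominator by conjugate (-i):
= (-10 - i)(-i) / (0^2 + 1^2)
= (-1 + 10i) / 1
= -1 + 10i


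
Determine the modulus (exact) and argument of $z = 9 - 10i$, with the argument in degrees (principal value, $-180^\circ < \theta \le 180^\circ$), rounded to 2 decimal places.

|z| = sqrt(9^2 + (-10)^2) = sqrt(181)
arg(z) = arctan(b/a) = arctan(-10/9) (quadrant-adjusted) = -48.01°


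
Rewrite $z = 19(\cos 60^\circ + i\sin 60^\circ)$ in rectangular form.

a = r cos θ = 19 * 1/2 = 19/2
b = r sin θ = 19 * sqrt(3)/2 = 19*sqrt(3)/2
z = 19/2 + (19*sqrt(3)/2)i


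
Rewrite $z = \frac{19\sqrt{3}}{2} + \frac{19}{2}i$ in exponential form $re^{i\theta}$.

r = |z| = sqrt((19*sqrt(3)/2)^2 + (19/2)^2) = sqrt(1083/4 + 361/4) = sqrt(361) = 19
θ = arctan(b/a) = arctan(9.5/16.4545) (quadrant-adjusted) = 30° = π/6
z = 19e^(i*π/6)


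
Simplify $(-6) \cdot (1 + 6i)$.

(a1*a2 - b1*b2) + (a1*b2 + b1*a2)i
= (-6 - 0) + (-36 + 0)i
= -6 - 36i


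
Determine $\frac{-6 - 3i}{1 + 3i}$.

Multiply numerator and denominator by conjugate (1 - 3i):
= (-6 - 3i)(1 - 3i) / (1^2 + 3^2)
= (-15 + 15i) / 10
Divide through by 5: (-3 + 3i) / 2
= -3/2 + (3/2)i


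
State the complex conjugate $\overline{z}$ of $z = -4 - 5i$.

If z = a + bi, then conjugate(z) = a - bi
conjugate(-4 - 5i) = -4 + 5i


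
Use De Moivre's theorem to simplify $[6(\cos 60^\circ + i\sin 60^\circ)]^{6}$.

By De Moivre: z^n = r^n(cos(nθ) + i sin(nθ))
= 6^6(cos(6*60°) + i sin(6*60°))
= 46656(cos 0° + i sin 0°)
= 46656


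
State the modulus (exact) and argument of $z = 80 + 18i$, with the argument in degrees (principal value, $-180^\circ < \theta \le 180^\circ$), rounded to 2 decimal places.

|z| = sqrt(80^2 + 18^2) = 82
arg(z) = arctan(b/a) = arctan(18/80) (quadrant-adjusted) = 12.68°


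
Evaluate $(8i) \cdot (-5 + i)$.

(a1*a2 - b1*b2) + (a1*b2 + b1*a2)i
= (0 - 8) + (0 + (-40))i
= -8 - 40i


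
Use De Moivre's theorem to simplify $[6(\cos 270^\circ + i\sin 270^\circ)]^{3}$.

By De Moivre: z^n = r^n(cos(nθ) + i sin(nθ))
= 6^3(cos(3*270°) + i sin(3*270°))
= 216(cos 90° + i sin 90°)
= 216i


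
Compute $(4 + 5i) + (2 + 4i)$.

(4 + 2) + (5 + 4)i = 6 + 9i


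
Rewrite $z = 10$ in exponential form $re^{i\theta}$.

r = |z| = sqrt((10)^2 + (0)^2) = sqrt(100 + 0) = sqrt(100) = 10
b = 0 and a > 0, so z lies on the positive real axis: θ = 0
z = 10e^(i*0) = 10


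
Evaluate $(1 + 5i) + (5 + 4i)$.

(1 + 5) + (5 + 4)i = 6 + 9i


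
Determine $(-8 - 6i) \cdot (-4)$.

(a1*a2 - b1*b2) + (a1*b2 + b1*a2)i
= (32 - 0) + (0 + 24)i
= 32 + 24i


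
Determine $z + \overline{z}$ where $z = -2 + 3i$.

z + conjugate(z) = (a + bi) + (a - bi) = 2a
= 2 * (-2) = -4


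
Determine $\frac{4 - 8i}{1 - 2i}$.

Multiply numerator and denominator by conjugate (1 + 2i):
= (4 - 8i)(1 + 2i) / (1^2 + (-2)^2)
= (20) / 5
= 4


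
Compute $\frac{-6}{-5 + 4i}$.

Multiply numerator and denominator by conjugate (-5 - 4i):
= (-6)(-5 - 4i) / ((-5)^2 + 4^2)
= (30 + 24i) / 41
= 30/41 + (24/41)i


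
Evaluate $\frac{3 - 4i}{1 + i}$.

Multiply numerator and denominator by conjugate (1 - i):
= (3 - 4i)(1 - i) / (1^2 + 1^2)
= (-1 - 7i) / 2
= -1/2 - (7/2)i


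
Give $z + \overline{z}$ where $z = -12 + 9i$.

z + conjugate(z) = (a + bi) + (a - bi) = 2a
= 2 * (-12) = -24


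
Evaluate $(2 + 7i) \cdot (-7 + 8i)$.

(a1*a2 - b1*b2) + (a1*b2 + b1*a2)i
= (-14 - 56) + (16 + (-49))i
= -70 - 33i


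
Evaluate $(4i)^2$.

(a + bi)^2 = a^2 - b^2 + 2abi
= 0^2 - 4^2 + 2*0*4i
= -16


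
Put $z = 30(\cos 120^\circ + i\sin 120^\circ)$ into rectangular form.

a = r cos θ = 30 * -1/2 = -15
b = r sin θ = 30 * sqrt(3)/2 = 15*sqrt(3)
z = -15 + 15*sqrt(3)i


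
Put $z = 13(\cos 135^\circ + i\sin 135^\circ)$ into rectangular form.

a = r cos θ = 13 * -sqrt(2)/2 = -13*sqrt(2)/2
b = r sin θ = 13 * sqrt(2)/2 = 13*sqrt(2)/2
z = -13*sqrt(2)/2 + (13*sqrt(2)/2)i


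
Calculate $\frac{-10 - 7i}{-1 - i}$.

Multiply numerator and denominator by conjugate (-1 + i):
= (-10 - 7i)(-1 + i) / ((-1)^2 + (-1)^2)
= (17 - 3i) / 2
= 17/2 - (3/2)i


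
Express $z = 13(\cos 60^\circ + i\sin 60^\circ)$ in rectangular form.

a = r cos θ = 13 * 1/2 = 13/2
b = r sin θ = 13 * sqrt(3)/2 = 13*sqrt(3)/2
z = 13/2 + (13*sqrt(3)/2)i


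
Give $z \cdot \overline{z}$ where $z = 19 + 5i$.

z * conjugate(z) = |z|^2 = a^2 + b^2
= 19^2 + 5^2 = 386


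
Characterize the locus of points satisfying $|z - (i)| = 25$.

|z - z0| = r describes a circle centered at z0 with radius r
Here z0 = i and r = 25
Locus: Circle centered at (0, 1) with radius 25


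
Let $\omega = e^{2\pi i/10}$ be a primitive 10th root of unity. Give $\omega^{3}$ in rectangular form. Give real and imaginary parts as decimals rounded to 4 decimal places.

ω^3 = e^(2πi·3/10) = e^(i·3π/5)
= cos(3π/5) + i sin(3π/5)
= -0.3090 + 0.9511i


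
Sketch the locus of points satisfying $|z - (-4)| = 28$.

|z - z0| = r describes a circle centered at z0 with radius r
Here z0 = -4 and r = 28
Locus: Circle centered at (-4, 0) with radius 28


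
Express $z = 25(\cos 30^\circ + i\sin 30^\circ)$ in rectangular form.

a = r cos θ = 25 * sqrt(3)/2 = 25*sqrt(3)/2
b = r sin θ = 25 * 1/2 = 25/2
z = 25*sqrt(3)/2 + (25/2)i


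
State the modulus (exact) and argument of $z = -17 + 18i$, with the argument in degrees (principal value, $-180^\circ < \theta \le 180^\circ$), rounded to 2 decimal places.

|z| = sqrt((-17)^2 + 18^2) = sqrt(613)
arg(z) = arctan(b/a) = arctan(18/-17) (quadrant-adjusted) = 133.36°


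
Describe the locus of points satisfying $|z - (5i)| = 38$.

|z - z0| = r describes a circle centered at z0 with radius r
Here z0 = 5i and r = 38
Locus: Circle centered at (0, 5) with radius 38


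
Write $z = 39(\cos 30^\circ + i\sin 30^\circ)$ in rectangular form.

a = r cos θ = 39 * sqrt(3)/2 = 39*sqrt(3)/2
b = r sin θ = 39 * 1/2 = 39/2
z = 39*sqrt(3)/2 + (39/2)i


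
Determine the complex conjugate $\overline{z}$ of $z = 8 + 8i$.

If z = a + bi, then conjugate(z) = a - bi
conjugate(8 + 8i) = 8 - 8i


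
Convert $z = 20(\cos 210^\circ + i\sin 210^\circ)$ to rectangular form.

a = r cos θ = 20 * -sqrt(3)/2 = -10*sqrt(3)
b = r sin θ = 20 * -1/2 = -10
z = -10*sqrt(3) - 10i


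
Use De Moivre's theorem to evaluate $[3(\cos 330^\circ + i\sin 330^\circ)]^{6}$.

By De Moivre: z^n = r^n(cos(nθ) + i sin(nθ))
= 3^6(cos(6*330°) + i sin(6*330°))
= 729(cos 180° + i sin 180°)
= -729


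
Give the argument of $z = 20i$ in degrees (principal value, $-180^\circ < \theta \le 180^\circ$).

a = 0 and b > 0, so z lies on the positive imaginary axis: θ = 90°


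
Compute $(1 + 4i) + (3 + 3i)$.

(1 + 3) + (4 + 3)i = 4 + 7i


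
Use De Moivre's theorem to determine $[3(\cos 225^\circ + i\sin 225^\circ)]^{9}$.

By De Moivre: z^n = r^n(cos(nθ) + i sin(nθ))
= 3^9(cos(9*225°) + i sin(9*225°))
= 19683(cos 225° + i sin 225°)
= -19683*sqrt(2)/2 - (19683*sqrt(2)/2)i


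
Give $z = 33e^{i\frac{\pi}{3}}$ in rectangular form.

a = r cos θ = 33 * 1/2 = 33/2
b = r sin θ = 33 * sqrt(3)/2 = 33*sqrt(3)/2
z = 33/2 + (33*sqrt(3)/2)i


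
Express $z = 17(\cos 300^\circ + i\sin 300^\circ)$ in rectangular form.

a = r cos θ = 17 * 1/2 = 17/2
b = r sin θ = 17 * -sqrt(3)/2 = -17*sqrt(3)/2
z = 17/2 - (17*sqrt(3)/2)i


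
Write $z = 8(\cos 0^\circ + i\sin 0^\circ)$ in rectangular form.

a = r cos θ = 8 * 1 = 8
b = r sin θ = 8 * 0 = 0
z = 8


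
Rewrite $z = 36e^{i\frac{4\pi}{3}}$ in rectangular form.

a = r cos θ = 36 * -1/2 = -18
b = r sin θ = 36 * -sqrt(3)/2 = -18*sqrt(3)
z = -18 - 18*sqrt(3)i


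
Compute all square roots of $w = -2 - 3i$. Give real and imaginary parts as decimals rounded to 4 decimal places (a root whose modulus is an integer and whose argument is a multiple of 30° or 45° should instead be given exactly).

|w| = sqrt(13) ≈ 3.605551, arg(w) ≈ 236.309932°
Root modulus = sqrt(13)^(1/2) ≈ 1.898829
Root arguments: θ_k = (arg(w) + 360°k)/2 for k = 0, 1, ..., 1
Compute each root as (root modulus)(cos θ_k + i sin θ_k) using full-precision intermediates, then round to 4 decimal places.
Roots: -0.8960 + 1.6741i, 0.8960 - 1.6741i


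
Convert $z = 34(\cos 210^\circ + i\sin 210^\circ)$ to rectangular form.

a = r cos θ = 34 * -sqrt(3)/2 = -17*sqrt(3)
b = r sin θ = 34 * -1/2 = -17
z = -17*sqrt(3) - 17i


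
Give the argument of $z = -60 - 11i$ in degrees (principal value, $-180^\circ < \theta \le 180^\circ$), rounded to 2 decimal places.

θ = arctan(b/a) = arctan(-11/-60) (quadrant-adjusted) = -169.61°


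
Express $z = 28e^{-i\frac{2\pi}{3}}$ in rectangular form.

a = r cos θ = 28 * -1/2 = -14
b = r sin θ = 28 * -sqrt(3)/2 = -14*sqrt(3)
z = -14 - 14*sqrt(3)i


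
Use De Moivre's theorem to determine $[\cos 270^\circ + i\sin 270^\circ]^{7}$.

By De Moivre: z^n = r^n(cos(nθ) + i sin(nθ))
= 1^7(cos(7*270°) + i sin(7*270°))
= 1(cos 90° + i sin 90°)
= i


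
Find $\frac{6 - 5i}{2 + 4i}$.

Multiply numerator and denominator by conjugate (2 - 4i):
= (6 - 5i)(2 - 4i) / (2^2 + 4^2)
= (-8 - 34i) / 20
Divide through by 2: (-4 - 17i) / 10
= -2/5 - (17/10)i


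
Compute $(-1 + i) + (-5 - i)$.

(-1 + (-5)) + (1 + (-1))i = -6


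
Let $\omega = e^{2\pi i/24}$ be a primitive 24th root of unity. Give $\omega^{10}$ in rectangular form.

ω^10 = e^(2πi·10/24) = e^(i·5π/6)
= cos(5π/6) + i sin(5π/6)
= -sqrt(3)/2 + (1/2)i


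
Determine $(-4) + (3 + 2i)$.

(-4 + 3) + (0 + 2)i = -1 + 2i


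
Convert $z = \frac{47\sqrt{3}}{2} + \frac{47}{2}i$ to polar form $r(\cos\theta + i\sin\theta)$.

r = |z| = sqrt(a^2 + b^2) = sqrt((47*sqrt(3)/2)^2 + (47/2)^2) = sqrt(6627/4 + 2209/4) = sqrt(2209) = 47
θ = arctan(b/a) = arctan(23.5/40.7032) (quadrant-adjusted) = 30°
z = 47(cos 30° + i sin 30°)


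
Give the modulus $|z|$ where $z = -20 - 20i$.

|z| = sqrt(a^2 + b^2) = sqrt((-20)^2 + (-20)^2) = sqrt(800) = sqrt(800)


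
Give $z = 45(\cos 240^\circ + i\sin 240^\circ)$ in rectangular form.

a = r cos θ = 45 * -1/2 = -45/2
b = r sin θ = 45 * -sqrt(3)/2 = -45*sqrt(3)/2
z = -45/2 - (45*sqrt(3)/2)i


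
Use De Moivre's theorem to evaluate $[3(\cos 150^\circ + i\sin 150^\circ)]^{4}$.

By De Moivre: z^n = r^n(cos(nθ) + i sin(nθ))
= 3^4(cos(4*150°) + i sin(4*150°))
= 81(cos 240° + i sin 240°)
= -81/2 - (81*sqrt(3)/2)i


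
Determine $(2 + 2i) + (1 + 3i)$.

(2 + 1) + (2 + 3)i = 3 + 5i


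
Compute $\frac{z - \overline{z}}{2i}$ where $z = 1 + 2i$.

z - conjugate(z) = 2bi
(z - conjugate(z))/(2i) = 2bi/(2i) = b = 2


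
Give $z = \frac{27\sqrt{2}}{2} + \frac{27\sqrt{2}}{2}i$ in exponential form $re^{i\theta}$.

r = |z| = sqrt((27*sqrt(2)/2)^2 + (27*sqrt(2)/2)^2) = sqrt(729/2 + 729/2) = sqrt(729) = 27
θ = arctan(b/a) = arctan(19.0919/19.0919) (quadrant-adjusted) = 45° = π/4
z = 27e^(i*π/4)


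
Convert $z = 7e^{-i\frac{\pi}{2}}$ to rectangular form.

a = r cos θ = 7 * 0 = 0
b = r sin θ = 7 * -1 = -7
z = -7i


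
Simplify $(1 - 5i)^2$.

(a + bi)^2 = a^2 - b^2 + 2abi
= 1^2 - (-5)^2 + 2*1*(-5)i
= -24 - 10i


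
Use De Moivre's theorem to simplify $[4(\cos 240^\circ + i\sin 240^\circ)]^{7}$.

By De Moivre: z^n = r^n(cos(nθ) + i sin(nθ))
= 4^7(cos(7*240°) + i sin(7*240°))
= 16384(cos 240° + i sin 240°)
= -8192 - 8192*sqrt(3)i


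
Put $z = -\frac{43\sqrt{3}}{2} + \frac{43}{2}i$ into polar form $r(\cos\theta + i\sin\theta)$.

r = |z| = sqrt(a^2 + b^2) = sqrt((-43*sqrt(3)/2)^2 + (43/2)^2) = sqrt(5547/4 + 1849/4) = sqrt(1849) = 43
θ = arctan(b/a) = arctan(21.5/-37.2391) (quadrant-adjusted) = 150°
z = 43(cos 150° + i sin 150°)


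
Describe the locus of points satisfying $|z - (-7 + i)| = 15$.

|z - z0| = r describes a circle centered at z0 with radius r
Here z0 = -7 + i and r = 15
Locus: Circle centered at (-7, 1) with radius 15


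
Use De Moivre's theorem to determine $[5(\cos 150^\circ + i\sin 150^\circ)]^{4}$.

By De Moivre: z^n = r^n(cos(nθ) + i sin(nθ))
= 5^4(cos(4*150°) + i sin(4*150°))
= 625(cos 240° + i sin 240°)
= -625/2 - (625*sqrt(3)/2)i


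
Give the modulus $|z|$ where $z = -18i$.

|z| = sqrt(a^2 + b^2) = sqrt(0^2 + (-18)^2) = sqrt(324) = 18


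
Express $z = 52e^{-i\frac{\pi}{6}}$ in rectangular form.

a = r cos θ = 52 * sqrt(3)/2 = 26*sqrt(3)
b = r sin θ = 52 * -1/2 = -26
z = 26*sqrt(3) - 26i


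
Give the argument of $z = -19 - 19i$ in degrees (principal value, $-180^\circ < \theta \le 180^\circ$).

θ = arctan(b/a) = arctan(-19/-19) (quadrant-adjusted) = -135°


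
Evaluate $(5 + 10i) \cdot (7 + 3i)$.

(a1*a2 - b1*b2) + (a1*b2 + b1*a2)i
= (35 - 30) + (15 + 70)i
= 5 + 85i


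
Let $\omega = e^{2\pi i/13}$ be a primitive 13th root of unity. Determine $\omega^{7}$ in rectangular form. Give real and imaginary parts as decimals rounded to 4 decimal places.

ω^7 = e^(2πi·7/13) = e^(i·14π/13)
= cos(14π/13) + i sin(14π/13)
= -0.9709 - 0.2393i


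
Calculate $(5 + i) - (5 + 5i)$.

(5 - 5) + (1 - 5)i = -4i


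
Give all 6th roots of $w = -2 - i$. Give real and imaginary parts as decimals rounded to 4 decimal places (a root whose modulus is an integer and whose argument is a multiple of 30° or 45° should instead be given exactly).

|w| = sqrt(5) ≈ 2.236068, arg(w) ≈ 206.565051°
Root modulus = sqrt(5)^(1/6) ≈ 1.143530
Root arguments: θ_k = (arg(w) + 360°k)/6 for k = 0, 1, ..., 5
Compute each root as (root modulus)(cos θ_k + i sin θ_k) using full-precision intermediates, then round to 4 decimal places.
Roots: 0.9432 + 0.6465i, -0.0883 + 1.1401i, -1.0315 + 0.4936i, -0.9432 - 0.6465i, 0.0883 - 1.1401i, 1.0315 - 0.4936i


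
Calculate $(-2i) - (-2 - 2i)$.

(0 - (-2)) + (-2 - (-2))i = 2


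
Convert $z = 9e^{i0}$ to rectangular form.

a = r cos θ = 9 * 1 = 9
b = r sin θ = 9 * 0 = 0
z = 9


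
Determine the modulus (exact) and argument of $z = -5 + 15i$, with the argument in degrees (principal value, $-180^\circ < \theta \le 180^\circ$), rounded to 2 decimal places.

|z| = sqrt((-5)^2 + 15^2) = sqrt(250)
arg(z) = arctan(b/a) = arctan(15/-5) (quadrant-adjusted) = 108.43°
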